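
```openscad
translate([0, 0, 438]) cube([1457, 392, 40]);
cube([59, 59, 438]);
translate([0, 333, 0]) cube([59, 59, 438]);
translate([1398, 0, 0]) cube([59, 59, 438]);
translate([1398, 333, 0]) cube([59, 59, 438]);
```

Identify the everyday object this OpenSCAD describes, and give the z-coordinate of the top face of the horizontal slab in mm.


A bench. The seat-top height is 478 mm.

A long slab on four corner posts — a bench. The slab sits at z = 438 with thickness 40, so the top is 438 + 40 = 478 mm.


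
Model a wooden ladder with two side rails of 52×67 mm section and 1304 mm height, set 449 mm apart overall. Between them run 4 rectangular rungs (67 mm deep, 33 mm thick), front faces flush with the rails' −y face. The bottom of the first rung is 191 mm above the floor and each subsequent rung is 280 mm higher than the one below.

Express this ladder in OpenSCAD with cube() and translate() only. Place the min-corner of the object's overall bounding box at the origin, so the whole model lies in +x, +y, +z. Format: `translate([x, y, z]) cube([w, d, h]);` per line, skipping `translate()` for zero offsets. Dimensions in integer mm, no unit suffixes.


cube([52, 67, 1304]);
translate([397, 0, 0]) cube([52, 67, 1304]);
translate([52, 0, 191]) cube([345, 67, 33]);
translate([52, 0, 471]) cube([345, 67, 33]);
translate([52, 0, 751]) cube([345, 67, 33]);
translate([52, 0, 1031]) cube([345, 67, 33]);


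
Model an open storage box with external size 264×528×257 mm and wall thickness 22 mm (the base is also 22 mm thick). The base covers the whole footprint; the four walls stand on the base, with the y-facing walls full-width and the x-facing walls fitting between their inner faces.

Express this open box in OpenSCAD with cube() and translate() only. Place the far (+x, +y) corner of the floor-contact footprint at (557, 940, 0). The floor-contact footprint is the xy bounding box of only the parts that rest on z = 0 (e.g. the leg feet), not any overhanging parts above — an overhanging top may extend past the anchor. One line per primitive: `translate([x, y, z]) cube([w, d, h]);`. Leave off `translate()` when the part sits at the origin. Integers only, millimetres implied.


translate([293, 412, 0]) cube([264, 528, 22]);
translate([293, 412, 22]) cube([264, 22, 235]);
translate([293, 918, 22]) cube([264, 22, 235]);
translate([293, 434, 22]) cube([22, 484, 235]);
translate([535, 434, 22]) cube([22, 484, 235]);


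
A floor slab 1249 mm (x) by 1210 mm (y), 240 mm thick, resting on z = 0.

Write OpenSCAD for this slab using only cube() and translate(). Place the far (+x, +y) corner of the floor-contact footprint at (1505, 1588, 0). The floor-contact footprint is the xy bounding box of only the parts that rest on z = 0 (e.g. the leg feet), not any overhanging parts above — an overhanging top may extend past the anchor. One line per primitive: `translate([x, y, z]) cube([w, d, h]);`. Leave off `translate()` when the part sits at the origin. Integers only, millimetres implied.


translate([256, 378, 0]) cube([1249, 1210, 240]);


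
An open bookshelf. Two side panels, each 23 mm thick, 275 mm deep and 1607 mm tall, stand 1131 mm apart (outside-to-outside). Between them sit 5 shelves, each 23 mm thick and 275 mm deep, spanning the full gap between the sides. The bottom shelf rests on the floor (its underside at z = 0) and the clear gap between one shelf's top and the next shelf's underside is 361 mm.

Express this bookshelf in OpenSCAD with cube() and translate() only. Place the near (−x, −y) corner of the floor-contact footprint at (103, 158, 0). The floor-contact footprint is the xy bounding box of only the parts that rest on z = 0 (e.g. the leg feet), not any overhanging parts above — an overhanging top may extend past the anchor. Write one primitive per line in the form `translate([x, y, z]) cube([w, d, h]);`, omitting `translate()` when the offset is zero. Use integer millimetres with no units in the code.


translate([103, 158, 0]) cube([23, 275, 1607]);
translate([1211, 158, 0]) cube([23, 275, 1607]);
translate([126, 158, 0]) cube([1085, 275, 23]);
translate([126, 158, 384]) cube([1085, 275, 23]);
translate([126, 158, 768]) cube([1085, 275, 23]);
translate([126, 158, 1152]) cube([1085, 275, 23]);
translate([126, 158, 1536]) cube([1085, 275, 23]);


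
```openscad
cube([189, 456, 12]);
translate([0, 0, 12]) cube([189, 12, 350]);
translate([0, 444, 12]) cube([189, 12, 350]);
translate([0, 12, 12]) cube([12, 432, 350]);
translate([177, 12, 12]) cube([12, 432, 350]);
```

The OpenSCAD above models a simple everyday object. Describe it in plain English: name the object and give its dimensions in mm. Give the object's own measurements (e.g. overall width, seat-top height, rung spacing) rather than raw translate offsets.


An open-topped rectangular box: outside dimensions 189×456×362 mm, with a uniform wall and base thickness of 12 mm. The base is a full 189×456 slab on the floor; four walls sit on top of the base. The front and back walls (the −y and +y sides) span the full width; the two side walls fit between them.


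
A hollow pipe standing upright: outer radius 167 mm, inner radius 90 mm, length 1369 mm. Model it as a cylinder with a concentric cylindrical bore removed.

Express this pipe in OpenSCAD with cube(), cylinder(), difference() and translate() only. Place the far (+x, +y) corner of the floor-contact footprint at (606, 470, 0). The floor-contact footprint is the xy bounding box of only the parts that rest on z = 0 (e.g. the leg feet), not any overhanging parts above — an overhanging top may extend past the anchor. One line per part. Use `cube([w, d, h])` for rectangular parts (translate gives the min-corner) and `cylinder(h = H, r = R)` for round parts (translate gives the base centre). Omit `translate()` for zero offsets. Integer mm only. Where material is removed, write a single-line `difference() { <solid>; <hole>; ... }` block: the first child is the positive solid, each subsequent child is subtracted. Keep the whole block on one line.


difference() { translate([439, 303, 0]) cylinder(h = 1369, r = 167); translate([439, 303, 0]) cylinder(h = 1369, r = 90); }


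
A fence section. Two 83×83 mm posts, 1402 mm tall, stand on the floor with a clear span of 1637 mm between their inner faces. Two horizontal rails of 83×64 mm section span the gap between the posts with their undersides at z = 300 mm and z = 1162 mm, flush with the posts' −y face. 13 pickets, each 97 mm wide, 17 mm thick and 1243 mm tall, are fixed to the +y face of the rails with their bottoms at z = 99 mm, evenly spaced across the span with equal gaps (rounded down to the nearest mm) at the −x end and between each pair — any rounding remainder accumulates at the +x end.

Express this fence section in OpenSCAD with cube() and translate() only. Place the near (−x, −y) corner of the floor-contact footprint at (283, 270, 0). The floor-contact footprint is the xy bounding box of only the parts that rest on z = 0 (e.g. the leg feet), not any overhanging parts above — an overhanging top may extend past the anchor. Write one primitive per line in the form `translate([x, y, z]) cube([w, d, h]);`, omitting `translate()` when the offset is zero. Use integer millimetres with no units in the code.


translate([283, 270, 0]) cube([83, 83, 1402]);
translate([2003, 270, 0]) cube([83, 83, 1402]);
translate([366, 270, 300]) cube([1637, 83, 64]);
translate([366, 270, 1162]) cube([1637, 83, 64]);
translate([392, 353, 99]) cube([97, 17, 1243]);
translate([515, 353, 99]) cube([97, 17, 1243]);
translate([638, 353, 99]) cube([97, 17, 1243]);
translate([761, 353, 99]) cube([97, 17, 1243]);
translate([884, 353, 99]) cube([97, 17, 1243]);
translate([1007, 353, 99]) cube([97, 17, 1243]);
translate([1130, 353, 99]) cube([97, 17, 1243]);
translate([1253, 353, 99]) cube([97, 17, 1243]);
translate([1376, 353, 99]) cube([97, 17, 1243]);
translate([1499, 353, 99]) cube([97, 17, 1243]);
translate([1622, 353, 99]) cube([97, 17, 1243]);
translate([1745, 353, 99]) cube([97, 17, 1243]);
translate([1868, 353, 99]) cube([97, 17, 1243]);


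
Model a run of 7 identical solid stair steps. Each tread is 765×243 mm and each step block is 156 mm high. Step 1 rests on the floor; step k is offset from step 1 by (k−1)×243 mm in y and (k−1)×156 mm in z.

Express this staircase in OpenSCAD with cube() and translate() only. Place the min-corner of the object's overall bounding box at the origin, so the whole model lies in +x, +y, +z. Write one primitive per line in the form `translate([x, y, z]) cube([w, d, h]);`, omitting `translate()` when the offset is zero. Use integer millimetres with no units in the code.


cube([765, 243, 156]);
translate([0, 243, 156]) cube([765, 243, 156]);
translate([0, 486, 312]) cube([765, 243, 156]);
translate([0, 729, 468]) cube([765, 243, 156]);
translate([0, 972, 624]) cube([765, 243, 156]);
translate([0, 1215, 780]) cube([765, 243, 156]);
translate([0, 1458, 936]) cube([765, 243, 156]);


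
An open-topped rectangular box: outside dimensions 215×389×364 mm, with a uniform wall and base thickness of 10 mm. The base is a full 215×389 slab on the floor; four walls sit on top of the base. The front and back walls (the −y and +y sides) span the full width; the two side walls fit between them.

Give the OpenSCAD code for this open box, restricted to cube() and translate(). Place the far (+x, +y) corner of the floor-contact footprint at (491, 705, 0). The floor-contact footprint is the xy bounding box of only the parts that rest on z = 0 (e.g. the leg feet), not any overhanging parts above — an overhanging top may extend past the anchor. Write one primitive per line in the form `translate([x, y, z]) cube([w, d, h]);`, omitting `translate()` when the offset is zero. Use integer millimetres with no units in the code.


translate([276, 316, 0]) cube([215, 389, 10]);
translate([276, 316, 10]) cube([215, 10, 354]);
translate([276, 695, 10]) cube([215, 10, 354]);
translate([276, 326, 10]) cube([10, 369, 354]);
translate([481, 326, 10]) cube([10, 369, 354]);


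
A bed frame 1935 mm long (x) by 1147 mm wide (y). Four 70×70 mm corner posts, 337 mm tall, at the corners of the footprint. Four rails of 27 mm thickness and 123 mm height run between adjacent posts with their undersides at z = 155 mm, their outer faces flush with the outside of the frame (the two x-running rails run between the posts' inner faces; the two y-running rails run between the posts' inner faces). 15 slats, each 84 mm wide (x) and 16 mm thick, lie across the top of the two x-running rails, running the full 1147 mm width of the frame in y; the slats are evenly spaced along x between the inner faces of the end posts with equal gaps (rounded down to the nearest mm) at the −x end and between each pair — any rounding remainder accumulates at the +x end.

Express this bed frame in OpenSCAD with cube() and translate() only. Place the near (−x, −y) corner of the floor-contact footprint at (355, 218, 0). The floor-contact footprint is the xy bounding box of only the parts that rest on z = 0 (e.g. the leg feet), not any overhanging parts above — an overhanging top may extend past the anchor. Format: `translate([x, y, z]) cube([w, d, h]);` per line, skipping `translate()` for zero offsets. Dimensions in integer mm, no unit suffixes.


translate([355, 218, 0]) cube([70, 70, 337]);
translate([355, 1295, 0]) cube([70, 70, 337]);
translate([2220, 218, 0]) cube([70, 70, 337]);
translate([2220, 1295, 0]) cube([70, 70, 337]);
translate([425, 218, 155]) cube([1795, 27, 123]);
translate([425, 1338, 155]) cube([1795, 27, 123]);
translate([355, 288, 155]) cube([27, 1007, 123]);
translate([2263, 288, 155]) cube([27, 1007, 123]);
translate([458, 218, 278]) cube([84, 1147, 16]);
translate([575, 218, 278]) cube([84, 1147, 16]);
translate([692, 218, 278]) cube([84, 1147, 16]);
translate([809, 218, 278]) cube([84, 1147, 16]);
translate([926, 218, 278]) cube([84, 1147, 16]);
translate([1043, 218, 278]) cube([84, 1147, 16]);
translate([1160, 218, 278]) cube([84, 1147, 16]);
translate([1277, 218, 278]) cube([84, 1147, 16]);
translate([1394, 218, 278]) cube([84, 1147, 16]);
translate([1511, 218, 278]) cube([84, 1147, 16]);
translate([1628, 218, 278]) cube([84, 1147, 16]);
translate([1745, 218, 278]) cube([84, 1147, 16]);
translate([1862, 218, 278]) cube([84, 1147, 16]);
translate([1979, 218, 278]) cube([84, 1147, 16]);
translate([2096, 218, 278]) cube([84, 1147, 16]);


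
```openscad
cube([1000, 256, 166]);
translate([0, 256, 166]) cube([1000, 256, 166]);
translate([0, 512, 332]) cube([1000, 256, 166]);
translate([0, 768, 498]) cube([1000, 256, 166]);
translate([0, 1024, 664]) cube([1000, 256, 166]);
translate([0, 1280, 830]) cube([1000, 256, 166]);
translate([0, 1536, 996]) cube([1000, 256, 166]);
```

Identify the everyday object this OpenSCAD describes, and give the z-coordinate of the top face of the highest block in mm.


A staircase. The total rise is 1162 mm.

7 identical blocks, each offset up and back from the previous — a staircase. Each step is 166 mm tall and there are 7 of them, so the total rise is 7 × 166 = 1162 mm.


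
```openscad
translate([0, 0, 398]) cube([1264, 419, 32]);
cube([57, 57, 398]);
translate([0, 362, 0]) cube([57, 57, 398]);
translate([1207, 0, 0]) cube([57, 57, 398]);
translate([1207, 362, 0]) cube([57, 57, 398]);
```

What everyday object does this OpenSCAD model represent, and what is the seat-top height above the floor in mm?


A bench. The seat-top height is 430 mm.

A long slab on four corner posts — a bench. The slab sits at z = 398 with thickness 32, so the top is 398 + 32 = 430 mm.


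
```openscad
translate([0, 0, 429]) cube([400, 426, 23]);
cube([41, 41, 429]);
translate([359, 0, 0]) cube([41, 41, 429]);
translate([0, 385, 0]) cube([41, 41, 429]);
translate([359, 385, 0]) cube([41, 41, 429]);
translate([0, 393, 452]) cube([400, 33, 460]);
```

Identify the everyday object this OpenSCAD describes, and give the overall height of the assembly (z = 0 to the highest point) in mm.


A chair. The overall height is 912 mm.

A slab on four corner posts with a tall panel at the back — a chair. The seat slab sits at z = 429 with thickness 23, and the 460 mm backrest starts at the seat top, so the overall height is 429 + 23 + 460 = 912 mm.


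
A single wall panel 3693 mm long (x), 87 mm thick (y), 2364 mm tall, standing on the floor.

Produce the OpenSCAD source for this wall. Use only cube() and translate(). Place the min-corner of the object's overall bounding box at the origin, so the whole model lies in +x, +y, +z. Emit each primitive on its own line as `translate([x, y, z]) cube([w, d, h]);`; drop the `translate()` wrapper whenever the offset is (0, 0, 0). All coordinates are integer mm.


cube([3693, 87, 2364]);


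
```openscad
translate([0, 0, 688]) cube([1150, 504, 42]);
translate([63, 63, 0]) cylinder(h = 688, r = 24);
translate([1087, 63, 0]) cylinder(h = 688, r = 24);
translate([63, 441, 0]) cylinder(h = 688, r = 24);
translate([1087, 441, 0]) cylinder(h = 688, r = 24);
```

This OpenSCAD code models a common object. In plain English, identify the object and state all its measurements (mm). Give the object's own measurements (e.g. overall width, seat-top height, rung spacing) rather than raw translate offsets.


A table: top 1150 mm (x) × 504 mm (y), 42 mm thick, upper face at z = 730 mm, on four round legs of 48 mm diameter, each leg's bounding box inset 39 mm from the nearest pair of top edges from z = 0 to the bottom of the top.


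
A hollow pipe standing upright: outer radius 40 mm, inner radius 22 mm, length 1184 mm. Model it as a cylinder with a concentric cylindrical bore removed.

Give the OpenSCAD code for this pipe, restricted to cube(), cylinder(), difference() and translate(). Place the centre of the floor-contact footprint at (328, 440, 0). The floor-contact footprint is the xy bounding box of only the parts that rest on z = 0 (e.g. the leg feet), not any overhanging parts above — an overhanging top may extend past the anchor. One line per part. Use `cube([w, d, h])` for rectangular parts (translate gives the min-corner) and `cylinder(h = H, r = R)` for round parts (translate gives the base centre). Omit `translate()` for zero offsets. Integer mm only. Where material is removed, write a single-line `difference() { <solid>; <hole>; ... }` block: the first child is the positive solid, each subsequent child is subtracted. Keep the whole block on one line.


difference() { translate([328, 440, 0]) cylinder(h = 1184, r = 40); translate([328, 440, 0]) cylinder(h = 1184, r = 22); }


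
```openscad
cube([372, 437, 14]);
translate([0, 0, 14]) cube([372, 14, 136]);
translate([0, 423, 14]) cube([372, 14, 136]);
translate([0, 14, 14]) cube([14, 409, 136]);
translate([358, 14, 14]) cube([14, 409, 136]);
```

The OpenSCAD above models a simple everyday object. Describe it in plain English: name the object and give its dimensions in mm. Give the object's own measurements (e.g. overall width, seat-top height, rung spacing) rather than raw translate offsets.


An open-topped rectangular box: outside dimensions 372×437×150 mm, with a uniform wall and base thickness of 14 mm. The base is a full 372×437 slab on the floor; four walls sit on top of the base. The front and back walls (the −y and +y sides) span the full width; the two side walls fit between them.


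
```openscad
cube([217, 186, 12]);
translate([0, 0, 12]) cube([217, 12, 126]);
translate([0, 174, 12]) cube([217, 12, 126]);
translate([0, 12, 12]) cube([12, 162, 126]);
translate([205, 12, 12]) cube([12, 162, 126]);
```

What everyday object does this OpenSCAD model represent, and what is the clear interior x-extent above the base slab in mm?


An open box. The internal width is 193 mm.

A 217×186 base slab with four walls standing on it — an open box. The base is 217 mm wide and the walls are 12 mm thick, so the internal width is 217 − 2 × 12 = 193 mm.


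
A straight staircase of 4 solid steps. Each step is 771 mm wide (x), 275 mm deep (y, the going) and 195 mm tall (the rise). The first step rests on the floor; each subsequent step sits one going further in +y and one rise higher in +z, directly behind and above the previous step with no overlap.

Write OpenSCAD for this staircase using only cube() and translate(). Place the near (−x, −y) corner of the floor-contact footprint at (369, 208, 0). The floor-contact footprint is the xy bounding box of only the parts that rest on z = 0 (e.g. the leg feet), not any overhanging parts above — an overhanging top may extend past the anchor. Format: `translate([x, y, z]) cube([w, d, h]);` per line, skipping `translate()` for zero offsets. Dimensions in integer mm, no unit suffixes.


translate([369, 208, 0]) cube([771, 275, 195]);
translate([369, 483, 195]) cube([771, 275, 195]);
translate([369, 758, 390]) cube([771, 275, 195]);
translate([369, 1033, 585]) cube([771, 275, 195]);


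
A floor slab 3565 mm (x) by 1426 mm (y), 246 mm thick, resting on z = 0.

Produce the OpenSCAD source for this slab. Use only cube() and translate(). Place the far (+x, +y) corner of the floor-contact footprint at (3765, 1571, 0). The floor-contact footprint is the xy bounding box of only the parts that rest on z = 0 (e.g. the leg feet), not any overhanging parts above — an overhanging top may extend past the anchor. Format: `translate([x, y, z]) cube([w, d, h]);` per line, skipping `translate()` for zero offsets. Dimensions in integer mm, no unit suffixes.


translate([200, 145, 0]) cube([3565, 1426, 246]);


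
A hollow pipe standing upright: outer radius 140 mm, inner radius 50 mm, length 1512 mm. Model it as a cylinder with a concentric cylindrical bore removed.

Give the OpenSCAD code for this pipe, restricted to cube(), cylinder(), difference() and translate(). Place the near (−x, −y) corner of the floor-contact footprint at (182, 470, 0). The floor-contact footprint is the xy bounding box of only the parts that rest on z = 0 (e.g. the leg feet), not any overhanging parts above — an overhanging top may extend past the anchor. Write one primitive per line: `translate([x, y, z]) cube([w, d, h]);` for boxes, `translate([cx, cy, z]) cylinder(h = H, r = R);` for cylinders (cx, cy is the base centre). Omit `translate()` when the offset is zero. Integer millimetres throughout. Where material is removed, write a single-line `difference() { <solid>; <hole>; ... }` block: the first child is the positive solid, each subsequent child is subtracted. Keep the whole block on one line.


difference() { translate([322, 610, 0]) cylinder(h = 1512, r = 140); translate([322, 610, 0]) cylinder(h = 1512, r = 50); }


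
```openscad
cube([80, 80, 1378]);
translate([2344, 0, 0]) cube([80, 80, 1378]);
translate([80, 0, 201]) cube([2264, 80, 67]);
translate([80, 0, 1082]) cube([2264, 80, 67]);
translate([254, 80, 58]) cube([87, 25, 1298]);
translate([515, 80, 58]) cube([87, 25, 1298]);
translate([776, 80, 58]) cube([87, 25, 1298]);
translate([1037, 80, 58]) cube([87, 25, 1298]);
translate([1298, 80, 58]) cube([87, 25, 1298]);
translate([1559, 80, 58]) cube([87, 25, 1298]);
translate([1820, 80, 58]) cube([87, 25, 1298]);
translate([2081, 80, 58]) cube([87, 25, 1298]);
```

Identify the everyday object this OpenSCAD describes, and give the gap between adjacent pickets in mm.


A fence section. The picket gap is 174 mm.

Two posts, two rails, 8 pickets — a fence section. Span 2264 mm holds 8 pickets of 87 mm with 9 equal gaps: ⌊(2264 − 8·87) / 9⌋ = 174 mm.


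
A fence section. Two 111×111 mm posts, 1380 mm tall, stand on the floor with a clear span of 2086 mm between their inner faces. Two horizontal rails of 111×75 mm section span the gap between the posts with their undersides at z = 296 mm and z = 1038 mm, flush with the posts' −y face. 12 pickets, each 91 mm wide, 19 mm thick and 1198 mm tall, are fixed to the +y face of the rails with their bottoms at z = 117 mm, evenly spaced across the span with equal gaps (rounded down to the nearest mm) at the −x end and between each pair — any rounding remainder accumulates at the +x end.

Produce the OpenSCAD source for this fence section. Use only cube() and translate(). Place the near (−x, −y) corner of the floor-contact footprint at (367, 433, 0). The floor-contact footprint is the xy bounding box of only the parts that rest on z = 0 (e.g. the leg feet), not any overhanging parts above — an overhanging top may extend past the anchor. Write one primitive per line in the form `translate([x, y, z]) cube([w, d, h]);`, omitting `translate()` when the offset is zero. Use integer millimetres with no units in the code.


translate([367, 433, 0]) cube([111, 111, 1380]);
translate([2564, 433, 0]) cube([111, 111, 1380]);
translate([478, 433, 296]) cube([2086, 111, 75]);
translate([478, 433, 1038]) cube([2086, 111, 75]);
translate([554, 544, 117]) cube([91, 19, 1198]);
translate([721, 544, 117]) cube([91, 19, 1198]);
translate([888, 544, 117]) cube([91, 19, 1198]);
translate([1055, 544, 117]) cube([91, 19, 1198]);
translate([1222, 544, 117]) cube([91, 19, 1198]);
translate([1389, 544, 117]) cube([91, 19, 1198]);
translate([1556, 544, 117]) cube([91, 19, 1198]);
translate([1723, 544, 117]) cube([91, 19, 1198]);
translate([1890, 544, 117]) cube([91, 19, 1198]);
translate([2057, 544, 117]) cube([91, 19, 1198]);
translate([2224, 544, 117]) cube([91, 19, 1198]);
translate([2391, 544, 117]) cube([91, 19, 1198]);


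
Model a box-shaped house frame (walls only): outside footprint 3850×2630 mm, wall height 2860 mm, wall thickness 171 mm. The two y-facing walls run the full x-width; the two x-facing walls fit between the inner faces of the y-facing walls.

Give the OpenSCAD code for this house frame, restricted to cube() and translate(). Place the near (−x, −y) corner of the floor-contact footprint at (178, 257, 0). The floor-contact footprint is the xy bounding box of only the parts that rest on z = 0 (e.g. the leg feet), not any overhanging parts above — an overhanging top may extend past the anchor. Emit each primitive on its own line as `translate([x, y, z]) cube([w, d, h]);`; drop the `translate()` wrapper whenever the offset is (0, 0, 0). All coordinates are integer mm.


translate([178, 257, 0]) cube([3850, 171, 2860]);
translate([178, 2716, 0]) cube([3850, 171, 2860]);
translate([178, 428, 0]) cube([171, 2288, 2860]);
translate([3857, 428, 0]) cube([171, 2288, 2860]);


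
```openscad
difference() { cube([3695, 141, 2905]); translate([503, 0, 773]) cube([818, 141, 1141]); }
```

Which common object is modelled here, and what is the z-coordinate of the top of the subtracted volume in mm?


A wall with a window opening. The window head height is 1914 mm.

A wall with a rectangular opening subtracted — a window. Sill at z = 773, opening 1141 mm tall, so the head is at 773 + 1141 = 1914 mm.


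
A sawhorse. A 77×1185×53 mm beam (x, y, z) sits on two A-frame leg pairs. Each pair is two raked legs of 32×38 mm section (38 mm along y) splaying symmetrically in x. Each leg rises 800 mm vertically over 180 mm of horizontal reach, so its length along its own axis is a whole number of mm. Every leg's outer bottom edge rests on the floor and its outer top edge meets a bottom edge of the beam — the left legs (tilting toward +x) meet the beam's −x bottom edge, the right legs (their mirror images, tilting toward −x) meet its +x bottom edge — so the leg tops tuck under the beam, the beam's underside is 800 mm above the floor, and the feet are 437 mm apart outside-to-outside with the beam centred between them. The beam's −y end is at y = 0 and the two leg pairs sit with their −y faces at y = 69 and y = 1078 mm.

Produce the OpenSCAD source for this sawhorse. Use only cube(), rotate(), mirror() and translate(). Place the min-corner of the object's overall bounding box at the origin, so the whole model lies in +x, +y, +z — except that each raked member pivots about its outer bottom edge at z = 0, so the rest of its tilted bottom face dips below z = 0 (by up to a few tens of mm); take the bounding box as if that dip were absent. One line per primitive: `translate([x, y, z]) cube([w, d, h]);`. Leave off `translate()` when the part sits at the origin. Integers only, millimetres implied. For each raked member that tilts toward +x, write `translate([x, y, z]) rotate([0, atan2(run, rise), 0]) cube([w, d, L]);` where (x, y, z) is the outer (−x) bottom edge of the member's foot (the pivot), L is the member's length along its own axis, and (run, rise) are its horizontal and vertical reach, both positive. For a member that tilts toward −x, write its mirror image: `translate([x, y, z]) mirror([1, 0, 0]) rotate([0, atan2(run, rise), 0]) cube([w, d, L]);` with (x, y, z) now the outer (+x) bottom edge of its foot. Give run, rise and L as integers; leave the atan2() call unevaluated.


// leg length = √(180² + 800²) = 820
// right-leg outer foot x = 2·180 + 77 = 437
// beam min-corner = (180, 0, 800)
translate([180, 0, 800]) cube([77, 1185, 53]);
translate([0, 69, 0]) rotate([0, atan2(180, 800), 0]) cube([32, 38, 820]);
translate([437, 69, 0]) mirror([1, 0, 0]) rotate([0, atan2(180, 800), 0]) cube([32, 38, 820]);
translate([0, 1078, 0]) rotate([0, atan2(180, 800), 0]) cube([32, 38, 820]);
translate([437, 1078, 0]) mirror([1, 0, 0]) rotate([0, atan2(180, 800), 0]) cube([32, 38, 820]);


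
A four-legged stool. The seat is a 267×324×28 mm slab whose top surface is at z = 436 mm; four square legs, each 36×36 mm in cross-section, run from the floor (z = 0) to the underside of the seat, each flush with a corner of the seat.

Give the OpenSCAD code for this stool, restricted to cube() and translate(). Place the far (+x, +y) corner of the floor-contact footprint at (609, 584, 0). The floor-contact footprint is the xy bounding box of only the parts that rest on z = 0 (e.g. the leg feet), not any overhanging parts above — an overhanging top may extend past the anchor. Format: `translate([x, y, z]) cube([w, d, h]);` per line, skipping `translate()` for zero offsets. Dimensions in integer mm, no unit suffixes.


translate([342, 260, 408]) cube([267, 324, 28]);
translate([342, 260, 0]) cube([36, 36, 408]);
translate([573, 260, 0]) cube([36, 36, 408]);
translate([342, 548, 0]) cube([36, 36, 408]);
translate([573, 548, 0]) cube([36, 36, 408]);


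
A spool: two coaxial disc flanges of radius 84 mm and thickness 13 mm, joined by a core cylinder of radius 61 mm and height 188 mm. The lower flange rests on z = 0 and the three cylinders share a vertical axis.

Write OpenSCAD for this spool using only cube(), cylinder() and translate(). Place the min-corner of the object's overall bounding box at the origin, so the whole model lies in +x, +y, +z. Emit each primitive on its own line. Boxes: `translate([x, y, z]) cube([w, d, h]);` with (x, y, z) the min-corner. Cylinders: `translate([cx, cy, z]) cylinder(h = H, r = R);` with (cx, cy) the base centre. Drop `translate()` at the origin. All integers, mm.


translate([84, 84, 0]) cylinder(h = 13, r = 84);
translate([84, 84, 13]) cylinder(h = 188, r = 61);
translate([84, 84, 201]) cylinder(h = 13, r = 84);


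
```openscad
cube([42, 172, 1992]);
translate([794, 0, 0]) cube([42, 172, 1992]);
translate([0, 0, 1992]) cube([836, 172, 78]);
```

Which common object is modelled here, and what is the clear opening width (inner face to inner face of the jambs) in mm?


A door frame. The clear opening width is 752 mm.

Two 1992 mm tall posts with a header on top — a door frame. The left jamb is 42 mm wide at x = 0; the right jamb starts at x = 794. The clear opening is 794 − 42 = 752 mm.


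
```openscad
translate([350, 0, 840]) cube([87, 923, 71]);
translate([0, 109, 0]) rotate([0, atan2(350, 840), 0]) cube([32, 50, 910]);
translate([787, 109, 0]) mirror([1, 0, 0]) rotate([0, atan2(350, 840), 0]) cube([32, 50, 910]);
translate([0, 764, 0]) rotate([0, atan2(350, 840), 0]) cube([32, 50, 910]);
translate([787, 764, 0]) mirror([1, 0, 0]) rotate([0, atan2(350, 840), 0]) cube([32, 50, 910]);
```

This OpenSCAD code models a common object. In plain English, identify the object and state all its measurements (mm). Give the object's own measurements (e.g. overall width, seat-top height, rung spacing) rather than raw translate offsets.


A sawhorse. A 87×923×71 mm beam (x, y, z) sits on two A-frame leg pairs. Each pair is two raked legs of 32×50 mm section (50 mm along y) splaying symmetrically in x. Each leg rises 840 mm vertically over 350 mm of horizontal reach and is 910 mm long along its own axis. Every leg's outer bottom edge rests on the floor and its outer top edge meets a bottom edge of the beam — the left legs (tilting toward +x) meet the beam's −x bottom edge, the right legs (their mirror images, tilting toward −x) meet its +x bottom edge — so the leg tops tuck under the beam, the beam's underside is 840 mm above the floor, and the feet are 787 mm apart outside-to-outside with the beam centred between them. The two leg pairs are set in 109 mm from either end of the beam.


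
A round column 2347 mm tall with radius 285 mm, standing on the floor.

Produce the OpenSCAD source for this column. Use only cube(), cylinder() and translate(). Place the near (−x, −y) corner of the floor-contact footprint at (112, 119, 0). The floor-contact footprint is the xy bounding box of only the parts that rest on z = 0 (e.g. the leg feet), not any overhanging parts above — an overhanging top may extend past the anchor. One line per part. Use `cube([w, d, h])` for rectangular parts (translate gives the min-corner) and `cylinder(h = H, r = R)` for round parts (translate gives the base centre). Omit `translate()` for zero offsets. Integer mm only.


translate([397, 404, 0]) cylinder(h = 2347, r = 285);


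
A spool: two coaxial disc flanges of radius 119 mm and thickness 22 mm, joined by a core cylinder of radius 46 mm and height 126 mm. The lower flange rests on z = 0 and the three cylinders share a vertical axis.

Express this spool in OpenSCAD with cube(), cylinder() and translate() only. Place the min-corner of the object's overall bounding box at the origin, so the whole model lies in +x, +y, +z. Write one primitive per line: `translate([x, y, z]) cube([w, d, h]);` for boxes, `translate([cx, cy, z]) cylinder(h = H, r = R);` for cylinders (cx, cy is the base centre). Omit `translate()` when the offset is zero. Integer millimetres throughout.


translate([119, 119, 0]) cylinder(h = 22, r = 119);
translate([119, 119, 22]) cylinder(h = 126, r = 46);
translate([119, 119, 148]) cylinder(h = 22, r = 119);


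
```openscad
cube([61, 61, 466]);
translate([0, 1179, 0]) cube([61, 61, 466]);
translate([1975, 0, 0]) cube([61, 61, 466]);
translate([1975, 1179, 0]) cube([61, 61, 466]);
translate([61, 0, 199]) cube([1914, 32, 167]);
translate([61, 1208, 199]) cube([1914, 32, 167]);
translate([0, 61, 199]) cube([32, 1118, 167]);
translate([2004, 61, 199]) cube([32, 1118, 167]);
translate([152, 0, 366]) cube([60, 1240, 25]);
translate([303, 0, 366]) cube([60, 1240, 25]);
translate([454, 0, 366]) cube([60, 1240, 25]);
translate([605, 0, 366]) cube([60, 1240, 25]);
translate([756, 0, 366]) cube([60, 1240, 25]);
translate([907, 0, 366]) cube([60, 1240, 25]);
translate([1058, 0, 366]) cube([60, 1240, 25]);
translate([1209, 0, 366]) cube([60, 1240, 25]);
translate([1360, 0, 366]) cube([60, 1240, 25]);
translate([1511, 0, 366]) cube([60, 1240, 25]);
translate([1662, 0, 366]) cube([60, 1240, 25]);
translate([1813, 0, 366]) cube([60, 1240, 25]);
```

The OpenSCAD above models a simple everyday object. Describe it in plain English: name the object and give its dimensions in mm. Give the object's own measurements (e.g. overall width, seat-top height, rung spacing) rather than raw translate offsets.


A bed frame 2036 mm long (x) by 1240 mm wide (y). Four 61×61 mm corner posts, 466 mm tall, at the corners of the footprint. Four rails of 32 mm thickness and 167 mm height run between adjacent posts with their undersides at z = 199 mm, their outer faces flush with the outside of the frame (the two x-running rails run between the posts' inner faces; the two y-running rails run between the posts' inner faces). 12 slats, each 60 mm wide (x) and 25 mm thick, lie across the top of the two x-running rails, running the full 1240 mm width of the frame in y; along x they sit between the end posts with a 91 mm gap after the −x posts and between neighbouring slats, leaving 102 mm before the +x posts.


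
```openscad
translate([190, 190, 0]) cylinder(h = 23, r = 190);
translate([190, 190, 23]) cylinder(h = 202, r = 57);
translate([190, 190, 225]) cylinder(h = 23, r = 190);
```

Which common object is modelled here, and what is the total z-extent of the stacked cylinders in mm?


A spool. The overall height is 248 mm.

Three coaxial cylinders, large–small–large — a spool. Two 23 mm flanges and a 202 mm core give 23 + 202 + 23 = 248 mm.


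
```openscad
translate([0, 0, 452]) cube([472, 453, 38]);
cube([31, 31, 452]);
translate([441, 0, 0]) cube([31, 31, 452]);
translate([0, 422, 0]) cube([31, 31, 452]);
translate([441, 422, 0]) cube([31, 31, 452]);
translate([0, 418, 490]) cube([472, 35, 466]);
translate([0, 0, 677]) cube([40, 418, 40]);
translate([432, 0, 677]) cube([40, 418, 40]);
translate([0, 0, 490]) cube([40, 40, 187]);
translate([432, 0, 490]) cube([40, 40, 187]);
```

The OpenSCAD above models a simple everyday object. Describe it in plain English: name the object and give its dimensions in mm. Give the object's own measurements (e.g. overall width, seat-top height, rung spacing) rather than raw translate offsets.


A chair. The seat is a 472×453×38 mm slab with its top at z = 490 mm, on four 31×31 mm corner legs (flush with the seat edges, standing on z = 0). A flat backrest 35 mm thick, 466 mm tall, spans the full seat width and rises from the seat top along its +y edge, rear face flush with the rear of the seat. Two armrests of 40×40 mm section run along each side from the seat's front edge to the front of the backrest, top faces 227 mm above the seat top and outer faces flush with the seat's x-edges; a 40×40 mm post under the front of each armrest stands on the seat at the front corner.


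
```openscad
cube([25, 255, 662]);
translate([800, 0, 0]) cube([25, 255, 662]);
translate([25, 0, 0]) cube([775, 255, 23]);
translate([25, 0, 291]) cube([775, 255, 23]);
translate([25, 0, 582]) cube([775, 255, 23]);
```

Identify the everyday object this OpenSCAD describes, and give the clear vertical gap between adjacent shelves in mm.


A bookshelf. The clear shelf gap is 268 mm.

Two tall side panels with 3 horizontal boards between them — a bookshelf. The first two shelf undersides are at z = 0 and z = 291; with shelf thickness 23, the clear gap is 291 − 0 − 23 = 268 mm.


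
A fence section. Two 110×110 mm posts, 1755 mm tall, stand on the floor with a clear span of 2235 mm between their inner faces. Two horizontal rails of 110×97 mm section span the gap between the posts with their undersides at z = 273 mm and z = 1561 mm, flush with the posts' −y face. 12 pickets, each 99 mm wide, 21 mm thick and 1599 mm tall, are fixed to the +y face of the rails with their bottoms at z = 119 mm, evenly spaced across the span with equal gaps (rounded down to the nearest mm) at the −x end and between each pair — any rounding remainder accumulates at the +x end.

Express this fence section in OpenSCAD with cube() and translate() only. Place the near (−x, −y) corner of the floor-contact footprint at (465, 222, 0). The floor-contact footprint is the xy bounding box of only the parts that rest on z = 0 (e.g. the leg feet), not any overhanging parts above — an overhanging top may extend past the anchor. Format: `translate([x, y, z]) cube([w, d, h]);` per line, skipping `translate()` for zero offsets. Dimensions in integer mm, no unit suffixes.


translate([465, 222, 0]) cube([110, 110, 1755]);
translate([2810, 222, 0]) cube([110, 110, 1755]);
translate([575, 222, 273]) cube([2235, 110, 97]);
translate([575, 222, 1561]) cube([2235, 110, 97]);
translate([655, 332, 119]) cube([99, 21, 1599]);
translate([834, 332, 119]) cube([99, 21, 1599]);
translate([1013, 332, 119]) cube([99, 21, 1599]);
translate([1192, 332, 119]) cube([99, 21, 1599]);
translate([1371, 332, 119]) cube([99, 21, 1599]);
translate([1550, 332, 119]) cube([99, 21, 1599]);
translate([1729, 332, 119]) cube([99, 21, 1599]);
translate([1908, 332, 119]) cube([99, 21, 1599]);
translate([2087, 332, 119]) cube([99, 21, 1599]);
translate([2266, 332, 119]) cube([99, 21, 1599]);
translate([2445, 332, 119]) cube([99, 21, 1599]);
translate([2624, 332, 119]) cube([99, 21, 1599]);


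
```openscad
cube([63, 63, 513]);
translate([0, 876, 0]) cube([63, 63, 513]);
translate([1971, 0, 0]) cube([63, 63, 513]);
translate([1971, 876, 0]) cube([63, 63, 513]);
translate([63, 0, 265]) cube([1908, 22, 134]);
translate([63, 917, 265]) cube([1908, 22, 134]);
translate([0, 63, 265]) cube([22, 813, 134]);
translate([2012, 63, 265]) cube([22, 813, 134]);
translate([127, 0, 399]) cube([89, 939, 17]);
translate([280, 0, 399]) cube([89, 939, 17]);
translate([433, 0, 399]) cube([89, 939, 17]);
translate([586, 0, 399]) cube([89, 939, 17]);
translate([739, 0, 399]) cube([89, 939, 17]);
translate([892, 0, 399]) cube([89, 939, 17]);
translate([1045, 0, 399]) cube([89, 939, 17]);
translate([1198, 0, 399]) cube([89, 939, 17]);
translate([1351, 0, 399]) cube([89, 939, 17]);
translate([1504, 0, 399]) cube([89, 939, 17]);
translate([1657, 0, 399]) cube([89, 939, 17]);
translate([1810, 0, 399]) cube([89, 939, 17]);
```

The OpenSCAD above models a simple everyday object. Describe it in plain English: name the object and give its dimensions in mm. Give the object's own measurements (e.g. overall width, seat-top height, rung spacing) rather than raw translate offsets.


A bed frame 2034 mm long (x) by 939 mm wide (y). Four 63×63 mm corner posts, 513 mm tall, at the corners of the footprint. Four rails of 22 mm thickness and 134 mm height run between adjacent posts with their undersides at z = 265 mm, their outer faces flush with the outside of the frame (the two x-running rails run between the posts' inner faces; the two y-running rails run between the posts' inner faces). 12 slats, each 89 mm wide (x) and 17 mm thick, lie across the top of the two x-running rails, running the full 939 mm width of the frame in y; along x they sit between the end posts with a 64 mm gap after the −x posts and between neighbouring slats, leaving 72 mm before the +x posts.
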